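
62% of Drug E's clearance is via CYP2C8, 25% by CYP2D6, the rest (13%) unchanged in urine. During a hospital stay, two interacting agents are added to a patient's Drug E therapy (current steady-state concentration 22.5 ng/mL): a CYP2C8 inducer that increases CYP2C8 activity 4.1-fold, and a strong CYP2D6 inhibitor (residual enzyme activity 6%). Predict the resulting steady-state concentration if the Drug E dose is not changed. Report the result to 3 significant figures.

The CYP2C8 pathway (62% of clearance) increases to 4.1× activity: 0.62 × 4.1 = 2.542.
The CYP2D6 pathway (25% of clearance) falls to 0.06× activity: 0.25 × 0.06 = 0.015.
The remaining 13% of clearance is unaffected.
New clearance relative to baseline: 2.542 + 0.015 + 0.13 = 2.687.
Dividing the baseline by the relative clearance: 22.5 / 2.687 = 8.37 ng/mL.

8.37 ng/mL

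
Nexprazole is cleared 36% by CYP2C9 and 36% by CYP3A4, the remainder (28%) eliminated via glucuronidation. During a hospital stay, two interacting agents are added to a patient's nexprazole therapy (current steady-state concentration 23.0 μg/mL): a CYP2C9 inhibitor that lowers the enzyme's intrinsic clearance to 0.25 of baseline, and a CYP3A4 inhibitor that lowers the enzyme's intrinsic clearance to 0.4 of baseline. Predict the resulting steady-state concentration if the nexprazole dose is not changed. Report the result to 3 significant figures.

The CYP2C9 pathway (36% of clearance) drops to 0.25× activity: 0.36 × 0.25 = 0.09.
The CYP3A4 pathway (36% of clearance) falls to 0.4× activity: 0.36 × 0.4 = 0.144.
Non-CYP routes (28%) are unchanged.
CL_new/CL_old = 0.09 + 0.144 + 0.28 = 0.514.
Dividing the baseline by the relative clearance: 23.0 / 0.514 = 44.7 μg/mL.

44.7 μg/mL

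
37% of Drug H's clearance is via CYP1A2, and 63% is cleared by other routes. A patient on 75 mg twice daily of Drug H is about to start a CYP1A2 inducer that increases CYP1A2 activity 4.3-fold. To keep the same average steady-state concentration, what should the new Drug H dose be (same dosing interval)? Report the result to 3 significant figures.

The CYP1A2 pathway (37% of clearance) increases to 4.3× activity: 0.37 × 4.3 = 1.591.
The remaining 63% of clearance is unaffected.
CL_new/CL_old = 1.591 + 0.63 = 2.221.
Exposure is unchanged when dose changes in proportion to clearance. New dose = 75 mg × 2.221 = 167 mg.

167 mg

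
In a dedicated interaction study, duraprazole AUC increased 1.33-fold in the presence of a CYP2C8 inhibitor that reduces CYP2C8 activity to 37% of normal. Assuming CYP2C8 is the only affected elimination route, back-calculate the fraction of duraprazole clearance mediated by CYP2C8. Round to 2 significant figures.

0.39

CL'/CL = 1 / 1.33 = 0.7519
0.37·fm + (1 − fm) = 0.7519
fm = (0.7519 − 1) / (0.37 − 1) = 0.39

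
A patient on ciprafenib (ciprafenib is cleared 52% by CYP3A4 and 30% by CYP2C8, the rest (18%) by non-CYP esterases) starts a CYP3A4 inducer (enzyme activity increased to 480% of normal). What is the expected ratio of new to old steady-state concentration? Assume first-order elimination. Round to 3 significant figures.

CYP3A4: 0.52 × 4.8 = 2.496
CYP2C8: 0.3 (unchanged)
Other: 0.18 (unchanged)
Relative clearance = 2.496 + 0.3 + 0.18 = 2.976.
Since steady-state concentration ∝ 1/CL, the ratio is 1 / 2.976 = 0.336.

0.336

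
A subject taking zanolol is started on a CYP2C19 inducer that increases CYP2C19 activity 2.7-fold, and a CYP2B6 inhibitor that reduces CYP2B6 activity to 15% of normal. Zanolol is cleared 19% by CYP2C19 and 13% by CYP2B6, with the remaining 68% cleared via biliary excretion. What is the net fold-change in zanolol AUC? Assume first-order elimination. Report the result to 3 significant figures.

The CYP2C19 pathway (19% of clearance) increases to 2.7× activity: 0.19 × 2.7 = 0.513.
The CYP2B6 pathway (13% of clearance) is reduced to 0.15× activity: 0.13 × 0.15 = 0.0195.
The remaining 68% of clearance is unaffected.
CL_new/CL_old = 0.513 + 0.0195 + 0.68 = 1.2125.
Net AUC ratio = 1 / 1.2125 = 0.825.

0.825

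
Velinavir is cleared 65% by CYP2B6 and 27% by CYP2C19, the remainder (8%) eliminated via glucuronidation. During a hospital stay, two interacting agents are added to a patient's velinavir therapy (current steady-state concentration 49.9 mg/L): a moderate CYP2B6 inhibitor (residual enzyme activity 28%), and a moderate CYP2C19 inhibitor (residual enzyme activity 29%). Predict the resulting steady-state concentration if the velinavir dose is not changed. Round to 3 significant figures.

147 mg/L

The CYP2B6 pathway (65% of clearance) is reduced to 0.28× activity: 0.65 × 0.28 = 0.182.
The CYP2C19 pathway (27% of clearance) drops to 0.29× activity: 0.27 × 0.29 = 0.0783.
Non-CYP routes (8%) are unchanged.
New clearance relative to baseline: 0.182 + 0.0783 + 0.08 = 0.3403.
New steady-state concentration = 49.9 / 0.3403 = 147 mg/L (concentration scales inversely with clearance).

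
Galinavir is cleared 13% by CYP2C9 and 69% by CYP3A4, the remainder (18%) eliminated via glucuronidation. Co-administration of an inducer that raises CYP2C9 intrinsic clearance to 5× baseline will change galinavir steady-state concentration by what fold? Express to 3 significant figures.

0.658

The CYP2C9 pathway (13% of clearance) rises to 5× activity: 0.13 × 5 = 0.65.
CYP3A4 (69%) and the residual 18% are unaffected.
Relative clearance = 0.65 + 0.69 + 0.18 = 1.52.
Steady-state concentration is inversely proportional to clearance, so the fold-change is 1 / 1.52 = 0.658.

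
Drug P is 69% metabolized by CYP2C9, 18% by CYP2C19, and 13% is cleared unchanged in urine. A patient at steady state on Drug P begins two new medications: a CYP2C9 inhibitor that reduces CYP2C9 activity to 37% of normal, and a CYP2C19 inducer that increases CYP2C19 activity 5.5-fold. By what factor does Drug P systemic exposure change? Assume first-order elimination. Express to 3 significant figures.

The CYP2C9 pathway (69% of clearance) drops to 0.37× activity: 0.69 × 0.37 = 0.2553.
The CYP2C19 pathway (18% of clearance) increases to 5.5× activity: 0.18 × 5.5 = 0.99.
The remaining 13% of clearance is unaffected.
CL_new/CL_old = 0.2553 + 0.99 + 0.13 = 1.3753.
Systemic exposure ∝ 1/CL: fold-change = 1 / 1.3753 = 0.727.

0.727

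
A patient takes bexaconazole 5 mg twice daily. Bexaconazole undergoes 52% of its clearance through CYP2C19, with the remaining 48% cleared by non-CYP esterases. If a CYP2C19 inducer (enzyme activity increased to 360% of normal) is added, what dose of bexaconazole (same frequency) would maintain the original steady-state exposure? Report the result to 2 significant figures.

The CYP2C19 pathway (52% of clearance) is boosted to 3.6× activity: 0.52 × 3.6 = 1.872.
The remaining 48% of clearance is unaffected.
CL_new/CL_old = 1.872 + 0.48 = 2.352.
To maintain the same steady-state level, dose must scale with clearance: new dose = 5 × 2.352 = 12 mg.

12 mg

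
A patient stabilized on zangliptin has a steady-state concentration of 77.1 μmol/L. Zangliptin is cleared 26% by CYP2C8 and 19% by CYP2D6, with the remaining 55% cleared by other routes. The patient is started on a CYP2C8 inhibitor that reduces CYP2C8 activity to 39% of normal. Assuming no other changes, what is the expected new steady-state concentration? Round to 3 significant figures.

CYP2C8: 0.26 × 0.39 = 0.1014
CYP2D6: 0.19 (unchanged)
Other: 0.55 (unchanged)
New clearance relative to baseline: 0.1014 + 0.19 + 0.55 = 0.8414.
New steady-state concentration = baseline ÷ relative clearance = 77.1 / 0.8414 = 91.6 μmol/L.

91.6 μmol/L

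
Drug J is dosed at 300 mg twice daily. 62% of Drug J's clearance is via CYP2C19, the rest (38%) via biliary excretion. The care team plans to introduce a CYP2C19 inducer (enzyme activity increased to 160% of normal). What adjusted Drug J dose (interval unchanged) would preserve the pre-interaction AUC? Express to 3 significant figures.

The CYP2C19 pathway (62% of clearance) is boosted to 1.6× activity: 0.62 × 1.6 = 0.992.
Non-CYP routes (38%) are unchanged.
CL_new/CL_old = 0.992 + 0.38 = 1.372.
Exposure is unchanged when dose changes in proportion to clearance. New dose = 300 mg × 1.372 = 412 mg.

412 mg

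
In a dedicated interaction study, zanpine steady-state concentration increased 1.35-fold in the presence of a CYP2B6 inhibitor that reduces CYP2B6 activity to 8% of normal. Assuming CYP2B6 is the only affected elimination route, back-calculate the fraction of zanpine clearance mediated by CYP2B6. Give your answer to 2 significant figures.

CL'/CL = 1 / 1.35 = 0.7407
0.08·fm + (1 − fm) = 0.7407
fm = (0.7407 − 1) / (0.08 − 1) = 0.28

0.28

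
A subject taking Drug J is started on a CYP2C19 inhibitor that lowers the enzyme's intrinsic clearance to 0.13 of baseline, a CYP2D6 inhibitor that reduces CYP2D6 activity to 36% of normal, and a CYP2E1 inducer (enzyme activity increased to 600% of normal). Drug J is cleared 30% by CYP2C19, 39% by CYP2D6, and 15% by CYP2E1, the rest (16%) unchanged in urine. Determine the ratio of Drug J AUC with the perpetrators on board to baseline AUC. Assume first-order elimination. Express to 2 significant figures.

0.81

The CYP2C19 pathway (30% of clearance) is reduced to 0.13× activity: 0.3 × 0.13 = 0.039.
The CYP2D6 pathway (39% of clearance) drops to 0.36× activity: 0.39 × 0.36 = 0.1404.
The CYP2E1 pathway (15% of clearance) is boosted to 6× activity: 0.15 × 6 = 0.9.
Non-CYP routes (16%) are unchanged.
Relative clearance = 0.039 + 0.1404 + 0.9 + 0.16 = 1.2394.
AUC ∝ 1/CL: fold-change = 1 / 1.2394 = 0.81.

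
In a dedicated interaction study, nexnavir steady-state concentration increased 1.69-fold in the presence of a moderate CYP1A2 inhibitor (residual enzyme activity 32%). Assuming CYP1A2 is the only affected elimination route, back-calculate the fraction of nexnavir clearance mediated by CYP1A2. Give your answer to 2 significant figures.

0.60

CL'/CL = 1 / 1.69 = 0.5917
0.32·fm + (1 − fm) = 0.5917
fm = (0.5917 − 1) / (0.32 − 1) = 0.60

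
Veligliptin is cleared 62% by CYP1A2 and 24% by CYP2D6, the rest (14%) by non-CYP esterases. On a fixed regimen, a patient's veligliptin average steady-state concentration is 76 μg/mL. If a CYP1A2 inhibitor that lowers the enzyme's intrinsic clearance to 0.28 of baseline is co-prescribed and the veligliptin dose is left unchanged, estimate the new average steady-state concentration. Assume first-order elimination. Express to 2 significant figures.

The CYP1A2 pathway (62% of clearance) falls to 0.28× activity: 0.62 × 0.28 = 0.1736.
CYP2D6 (24%) and the residual 14% are unaffected.
CL_new/CL_old = 0.1736 + 0.24 + 0.14 = 0.5536.
With dosing unchanged, average steady-state concentration scales as 1/CL: 76 / 0.5536 = 1.4 × 10² μg/mL.

1.4 × 10² μg/mL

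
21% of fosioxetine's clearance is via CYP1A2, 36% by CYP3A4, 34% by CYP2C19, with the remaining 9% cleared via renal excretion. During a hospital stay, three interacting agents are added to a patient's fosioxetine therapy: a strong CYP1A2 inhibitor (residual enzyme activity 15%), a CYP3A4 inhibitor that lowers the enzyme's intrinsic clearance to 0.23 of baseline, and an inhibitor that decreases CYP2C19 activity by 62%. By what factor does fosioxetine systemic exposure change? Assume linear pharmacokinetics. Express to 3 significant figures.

The CYP1A2 pathway (21% of clearance) is reduced to 0.15× activity: 0.21 × 0.15 = 0.0315.
The CYP3A4 pathway (36% of clearance) is reduced to 0.23× activity: 0.36 × 0.23 = 0.0828.
The CYP2C19 pathway (34% of clearance) is reduced to 0.38× activity: 0.34 × 0.38 = 0.1292.
The remaining 9% of clearance is unaffected.
Relative clearance = 0.0315 + 0.0828 + 0.1292 + 0.09 = 0.3335.
Because systemic exposure varies inversely with clearance, the combined effect is 1 / 0.3335 = 3.00.

3.00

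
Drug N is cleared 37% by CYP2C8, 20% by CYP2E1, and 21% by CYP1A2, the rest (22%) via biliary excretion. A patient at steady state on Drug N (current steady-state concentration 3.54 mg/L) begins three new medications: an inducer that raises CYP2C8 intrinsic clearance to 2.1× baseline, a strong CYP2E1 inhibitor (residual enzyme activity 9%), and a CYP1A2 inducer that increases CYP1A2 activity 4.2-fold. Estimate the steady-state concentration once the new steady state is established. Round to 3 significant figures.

1.87 mg/L

The CYP2C8 pathway (37% of clearance) rises to 2.1× activity: 0.37 × 2.1 = 0.777.
The CYP2E1 pathway (20% of clearance) is reduced to 0.09× activity: 0.2 × 0.09 = 0.018.
The CYP1A2 pathway (21% of clearance) is boosted to 4.2× activity: 0.21 × 4.2 = 0.882.
The remaining 22% of clearance is unaffected.
Relative clearance = 0.777 + 0.018 + 0.882 + 0.22 = 1.897.
New steady-state concentration = 3.54 / 1.897 = 1.87 mg/L (concentration scales inversely with clearance).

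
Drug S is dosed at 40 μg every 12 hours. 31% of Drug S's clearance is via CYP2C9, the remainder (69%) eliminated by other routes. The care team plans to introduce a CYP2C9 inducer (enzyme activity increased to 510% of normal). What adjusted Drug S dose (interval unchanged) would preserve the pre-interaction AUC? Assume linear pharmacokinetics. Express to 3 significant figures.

CYP2C9: 0.31 × 5.1 = 1.581
Other: 0.69 (unchanged)
New clearance relative to baseline: 1.581 + 0.69 = 2.271.
To maintain the same steady-state level, dose must scale with clearance: new dose = 40 × 2.271 = 90.8 μg.

90.8 μg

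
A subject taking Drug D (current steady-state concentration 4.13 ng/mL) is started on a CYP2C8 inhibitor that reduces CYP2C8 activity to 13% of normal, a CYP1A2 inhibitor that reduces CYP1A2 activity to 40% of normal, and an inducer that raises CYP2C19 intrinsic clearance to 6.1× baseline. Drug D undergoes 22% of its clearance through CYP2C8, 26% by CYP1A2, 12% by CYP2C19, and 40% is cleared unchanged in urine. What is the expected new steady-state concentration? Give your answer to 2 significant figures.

3.3 ng/mL

CYP2C8: 0.22 × 0.13 = 0.0286
CYP1A2: 0.26 × 0.4 = 0.104
CYP2C19: 0.12 × 6.1 = 0.732
Other: 0.4 (unchanged)
CL_new/CL_old = 0.0286 + 0.104 + 0.732 + 0.4 = 1.2646.
Dividing the baseline by the relative clearance: 4.13 / 1.2646 = 3.3 ng/mL.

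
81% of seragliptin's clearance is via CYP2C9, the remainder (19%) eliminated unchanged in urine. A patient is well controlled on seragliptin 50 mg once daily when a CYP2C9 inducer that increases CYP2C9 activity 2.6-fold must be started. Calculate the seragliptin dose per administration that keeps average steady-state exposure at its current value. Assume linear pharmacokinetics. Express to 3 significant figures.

CYP2C9: 0.81 × 2.6 = 2.106
Other: 0.19 (unchanged)
Relative clearance = 2.106 + 0.19 = 2.296.
Css,avg = (dose rate)/CL, so holding Css fixed requires dose ∝ CL: 50 × 2.296 = 115 mg.

115 mg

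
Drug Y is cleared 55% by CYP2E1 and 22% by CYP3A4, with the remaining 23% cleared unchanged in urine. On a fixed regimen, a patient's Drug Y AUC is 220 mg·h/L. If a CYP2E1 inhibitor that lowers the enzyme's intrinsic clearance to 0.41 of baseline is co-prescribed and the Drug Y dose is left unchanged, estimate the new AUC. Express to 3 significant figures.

326 mg·h/L

CYP2E1: 0.55 × 0.41 = 0.2255
CYP3A4: 0.22 (unchanged)
Other: 0.23 (unchanged)
New clearance relative to baseline: 0.2255 + 0.22 + 0.23 = 0.6755.
With dosing unchanged, AUC scales as 1/CL: 220 / 0.6755 = 326 mg·h/L.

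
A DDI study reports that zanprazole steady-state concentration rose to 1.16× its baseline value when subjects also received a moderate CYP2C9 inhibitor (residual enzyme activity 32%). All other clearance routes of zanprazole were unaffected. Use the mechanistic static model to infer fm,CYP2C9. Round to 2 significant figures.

CL'/CL = 1 / 1.16 = 0.8621
0.32·fm + (1 − fm) = 0.8621
fm = (0.8621 − 1) / (0.32 − 1) = 0.20

0.20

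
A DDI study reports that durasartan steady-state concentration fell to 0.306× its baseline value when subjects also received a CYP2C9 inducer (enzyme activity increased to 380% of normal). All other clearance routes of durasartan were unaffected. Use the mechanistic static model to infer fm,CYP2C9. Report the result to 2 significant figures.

Let fm be the CYP2C9 fraction. New clearance relative to baseline = fm × 3.8 + (1 − fm).
Steady-state concentration ratio = 1 / (new CL fraction), so new CL fraction = 1 / 0.306 = 3.268.
fm × 3.8 + 1 − fm = 3.268  ⇒  fm × (3.8 − 1) = 2.268  ⇒  fm = 0.81.

0.81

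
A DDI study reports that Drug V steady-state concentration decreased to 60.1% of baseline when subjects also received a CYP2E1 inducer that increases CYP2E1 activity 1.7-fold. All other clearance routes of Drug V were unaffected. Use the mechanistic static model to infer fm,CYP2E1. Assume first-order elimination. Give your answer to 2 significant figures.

0.95

CL'/CL = 1 / 0.601 = 1.664
1.7·fm + (1 − fm) = 1.664
fm = (1.664 − 1) / (1.7 − 1) = 0.95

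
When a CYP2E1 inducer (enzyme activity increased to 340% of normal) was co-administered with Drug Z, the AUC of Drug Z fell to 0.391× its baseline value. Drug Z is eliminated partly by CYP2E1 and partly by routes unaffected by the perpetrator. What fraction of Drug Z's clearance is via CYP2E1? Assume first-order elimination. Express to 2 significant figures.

0.65

Let fm be the CYP2E1 fraction. New clearance relative to baseline = fm × 3.4 + (1 − fm).
AUC ratio = 1 / (new CL fraction), so new CL fraction = 1 / 0.391 = 2.558.
fm × 3.4 + 1 − fm = 2.558  ⇒  fm × (3.4 − 1) = 1.558  ⇒  fm = 0.65.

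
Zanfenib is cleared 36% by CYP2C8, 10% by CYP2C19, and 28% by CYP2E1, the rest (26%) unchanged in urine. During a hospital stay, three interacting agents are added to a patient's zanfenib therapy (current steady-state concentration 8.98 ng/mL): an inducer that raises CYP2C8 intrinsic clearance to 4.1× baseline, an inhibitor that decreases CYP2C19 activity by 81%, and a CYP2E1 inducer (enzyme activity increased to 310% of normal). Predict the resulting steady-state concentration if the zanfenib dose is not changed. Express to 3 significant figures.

The CYP2C8 pathway (36% of clearance) is boosted to 4.1× activity: 0.36 × 4.1 = 1.476.
The CYP2C19 pathway (10% of clearance) falls to 0.19× activity: 0.1 × 0.19 = 0.019.
The CYP2E1 pathway (28% of clearance) increases to 3.1× activity: 0.28 × 3.1 = 0.868.
The remaining 26% of clearance is unaffected.
New clearance relative to baseline: 1.476 + 0.019 + 0.868 + 0.26 = 2.623.
New steady-state concentration = 8.98 / 2.623 = 3.42 ng/mL (concentration scales inversely with clearance).

3.42 ng/mL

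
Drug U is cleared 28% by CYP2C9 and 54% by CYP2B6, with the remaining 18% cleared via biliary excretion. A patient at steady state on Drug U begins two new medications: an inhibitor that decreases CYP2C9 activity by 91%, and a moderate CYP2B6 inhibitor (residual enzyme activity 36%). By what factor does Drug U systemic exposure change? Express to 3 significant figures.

2.50

CYP2C9: 0.28 × 0.09 = 0.0252
CYP2B6: 0.54 × 0.36 = 0.1944
Other: 0.18 (unchanged)
Relative clearance = 0.0252 + 0.1944 + 0.18 = 0.3996.
Systemic exposure ∝ 1/CL: fold-change = 1 / 0.3996 = 2.50.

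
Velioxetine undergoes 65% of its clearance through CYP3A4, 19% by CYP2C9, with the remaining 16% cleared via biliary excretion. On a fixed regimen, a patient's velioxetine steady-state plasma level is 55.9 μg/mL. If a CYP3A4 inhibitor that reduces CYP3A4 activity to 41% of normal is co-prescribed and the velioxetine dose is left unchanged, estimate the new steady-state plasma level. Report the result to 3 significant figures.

90.7 μg/mL

The CYP3A4 pathway (65% of clearance) falls to 0.41× activity: 0.65 × 0.41 = 0.2665.
CYP2C9 (19%) and the residual 16% are unaffected.
CL_new/CL_old = 0.2665 + 0.19 + 0.16 = 0.6165.
With dosing unchanged, steady-state plasma level scales as 1/CL: 55.9 / 0.6165 = 90.7 μg/mL.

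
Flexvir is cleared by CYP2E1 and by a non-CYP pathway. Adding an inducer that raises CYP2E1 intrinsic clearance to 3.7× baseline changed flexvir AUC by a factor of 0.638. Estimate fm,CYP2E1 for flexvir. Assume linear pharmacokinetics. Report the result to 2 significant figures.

0.21

Call the CYP2E1 fraction fm. After the interaction, CL_new/CL_old = fm × 3.7 + (1 − fm).
AUC ratio = 1 / (new CL fraction), so new CL fraction = 1 / 0.638 = 1.567.
fm × 3.7 + 1 − fm = 1.567  ⇒  fm × (3.7 − 1) = 0.5674  ⇒  fm = 0.21.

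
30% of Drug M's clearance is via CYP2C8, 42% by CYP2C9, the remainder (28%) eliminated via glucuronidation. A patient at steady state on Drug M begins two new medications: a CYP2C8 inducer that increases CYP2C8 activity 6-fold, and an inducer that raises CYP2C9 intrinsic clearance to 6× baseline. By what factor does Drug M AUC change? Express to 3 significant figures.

0.217

The CYP2C8 pathway (30% of clearance) rises to 6× activity: 0.3 × 6 = 1.8.
The CYP2C9 pathway (42% of clearance) rises to 6× activity: 0.42 × 6 = 2.52.
Non-CYP routes (28%) are unchanged.
New clearance relative to baseline: 1.8 + 2.52 + 0.28 = 4.6.
Net AUC ratio = 1 / 4.6 = 0.217.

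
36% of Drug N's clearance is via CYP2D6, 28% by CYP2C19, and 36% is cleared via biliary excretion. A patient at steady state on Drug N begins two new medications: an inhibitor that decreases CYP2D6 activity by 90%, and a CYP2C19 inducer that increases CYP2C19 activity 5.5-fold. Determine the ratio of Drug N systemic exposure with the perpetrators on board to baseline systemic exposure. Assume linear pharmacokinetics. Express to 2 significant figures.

0.52

The CYP2D6 pathway (36% of clearance) drops to 0.1× activity: 0.36 × 0.1 = 0.036.
The CYP2C19 pathway (28% of clearance) increases to 5.5× activity: 0.28 × 5.5 = 1.54.
Non-CYP routes (36%) are unchanged.
CL_new/CL_old = 0.036 + 1.54 + 0.36 = 1.936.
Systemic exposure ∝ 1/CL: fold-change = 1 / 1.936 = 0.52.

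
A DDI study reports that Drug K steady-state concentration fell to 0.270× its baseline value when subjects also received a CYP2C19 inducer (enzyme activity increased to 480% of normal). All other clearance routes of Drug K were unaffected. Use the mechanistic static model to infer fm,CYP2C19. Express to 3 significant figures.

0.712

Let x = fm,CYP2C19. Because steady-state concentration ∝ 1/CL, relative clearance rose to 1/0.270 = 3.704.
Only the CYP2C19 route changed, so 3.704 = x·4.8 + (1 − x), giving x = 0.712.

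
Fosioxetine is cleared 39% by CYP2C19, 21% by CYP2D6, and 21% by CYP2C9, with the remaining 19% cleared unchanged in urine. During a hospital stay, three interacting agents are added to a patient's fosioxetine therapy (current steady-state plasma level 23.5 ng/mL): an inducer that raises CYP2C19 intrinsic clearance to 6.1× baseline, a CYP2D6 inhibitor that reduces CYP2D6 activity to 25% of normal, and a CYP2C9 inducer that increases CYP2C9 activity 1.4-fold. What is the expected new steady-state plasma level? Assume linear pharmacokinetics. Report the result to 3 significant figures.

The CYP2C19 pathway (39% of clearance) increases to 6.1× activity: 0.39 × 6.1 = 2.379.
The CYP2D6 pathway (21% of clearance) drops to 0.25× activity: 0.21 × 0.25 = 0.0525.
The CYP2C9 pathway (21% of clearance) increases to 1.4× activity: 0.21 × 1.4 = 0.294.
Non-CYP routes (19%) are unchanged.
CL_new/CL_old = 2.379 + 0.0525 + 0.294 + 0.19 = 2.9155.
New steady-state plasma level = 23.5 / 2.9155 = 8.06 ng/mL (concentration scales inversely with clearance).

8.06 ng/mL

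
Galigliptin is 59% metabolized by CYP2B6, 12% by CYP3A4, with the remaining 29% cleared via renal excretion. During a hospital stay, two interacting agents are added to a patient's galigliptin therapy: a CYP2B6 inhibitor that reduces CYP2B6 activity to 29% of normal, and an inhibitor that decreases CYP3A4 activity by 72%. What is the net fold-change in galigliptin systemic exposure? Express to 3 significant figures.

2.02

The CYP2B6 pathway (59% of clearance) is reduced to 0.29× activity: 0.59 × 0.29 = 0.1711.
The CYP3A4 pathway (12% of clearance) is reduced to 0.28× activity: 0.12 × 0.28 = 0.0336.
Non-CYP routes (29%) are unchanged.
New clearance relative to baseline: 0.1711 + 0.0336 + 0.29 = 0.4947.
Net systemic exposure ratio = 1 / 0.4947 = 2.02.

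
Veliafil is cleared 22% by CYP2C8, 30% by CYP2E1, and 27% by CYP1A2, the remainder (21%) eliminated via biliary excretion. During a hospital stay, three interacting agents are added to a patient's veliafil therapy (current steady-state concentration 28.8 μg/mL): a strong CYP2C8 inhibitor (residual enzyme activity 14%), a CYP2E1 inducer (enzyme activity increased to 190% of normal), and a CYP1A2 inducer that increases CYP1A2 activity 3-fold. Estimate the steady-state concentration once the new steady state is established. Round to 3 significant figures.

The CYP2C8 pathway (22% of clearance) drops to 0.14× activity: 0.22 × 0.14 = 0.0308.
The CYP2E1 pathway (30% of clearance) rises to 1.9× activity: 0.3 × 1.9 = 0.57.
The CYP1A2 pathway (27% of clearance) is boosted to 3× activity: 0.27 × 3 = 0.81.
Non-CYP routes (21%) are unchanged.
New clearance relative to baseline: 0.0308 + 0.57 + 0.81 + 0.21 = 1.6208.
Steady-state concentration ∝ 1/CL: new value = 28.8 / 1.6208 = 17.8 μg/mL.

17.8 μg/mL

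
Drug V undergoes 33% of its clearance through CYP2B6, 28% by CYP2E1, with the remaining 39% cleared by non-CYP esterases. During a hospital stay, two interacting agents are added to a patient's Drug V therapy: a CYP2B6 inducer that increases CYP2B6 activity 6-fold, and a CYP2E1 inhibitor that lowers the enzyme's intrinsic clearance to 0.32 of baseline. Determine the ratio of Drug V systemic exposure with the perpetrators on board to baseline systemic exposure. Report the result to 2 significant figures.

0.41

The CYP2B6 pathway (33% of clearance) increases to 6× activity: 0.33 × 6 = 1.98.
The CYP2E1 pathway (28% of clearance) falls to 0.32× activity: 0.28 × 0.32 = 0.0896.
Non-CYP routes (39%) are unchanged.
New clearance relative to baseline: 1.98 + 0.0896 + 0.39 = 2.4596.
Systemic exposure ∝ 1/CL: fold-change = 1 / 2.4596 = 0.41.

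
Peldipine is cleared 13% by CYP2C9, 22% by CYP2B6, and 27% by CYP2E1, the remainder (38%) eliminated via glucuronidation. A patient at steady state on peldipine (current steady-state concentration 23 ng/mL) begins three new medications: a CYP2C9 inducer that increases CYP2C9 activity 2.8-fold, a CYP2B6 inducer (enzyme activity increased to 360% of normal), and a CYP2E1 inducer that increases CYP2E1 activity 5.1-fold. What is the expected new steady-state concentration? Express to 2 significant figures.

7.9 ng/mL

CYP2C9: 0.13 × 2.8 = 0.364
CYP2B6: 0.22 × 3.6 = 0.792
CYP2E1: 0.27 × 5.1 = 1.377
Other: 0.38 (unchanged)
CL_new/CL_old = 0.364 + 0.792 + 1.377 + 0.38 = 2.913.
Steady-state concentration ∝ 1/CL: new value = 23 / 2.913 = 7.9 ng/mL.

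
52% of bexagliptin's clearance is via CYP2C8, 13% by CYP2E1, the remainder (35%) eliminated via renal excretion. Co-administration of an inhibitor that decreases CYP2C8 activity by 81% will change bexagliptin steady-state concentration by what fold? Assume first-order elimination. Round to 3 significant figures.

1.73

The CYP2C8 pathway (52% of clearance) is reduced to 0.19× activity: 0.52 × 0.19 = 0.0988.
CYP2E1 (13%) and the residual 35% are unaffected.
New clearance relative to baseline: 0.0988 + 0.13 + 0.35 = 0.5788.
Since steady-state concentration ∝ 1/CL, the ratio is 1 / 0.5788 = 1.73.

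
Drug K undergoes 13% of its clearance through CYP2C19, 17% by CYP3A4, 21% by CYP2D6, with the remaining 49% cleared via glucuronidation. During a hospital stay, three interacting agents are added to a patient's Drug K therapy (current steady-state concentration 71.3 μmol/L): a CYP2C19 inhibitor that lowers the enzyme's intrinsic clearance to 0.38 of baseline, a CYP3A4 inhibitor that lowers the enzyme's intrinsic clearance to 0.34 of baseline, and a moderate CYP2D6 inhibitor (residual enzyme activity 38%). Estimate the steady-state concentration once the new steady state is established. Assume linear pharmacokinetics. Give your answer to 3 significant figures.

105 μmol/L

CYP2C19: 0.13 × 0.38 = 0.0494
CYP3A4: 0.17 × 0.34 = 0.0578
CYP2D6: 0.21 × 0.38 = 0.0798
Other: 0.49 (unchanged)
New clearance relative to baseline: 0.0494 + 0.0578 + 0.0798 + 0.49 = 0.677.
Dividing the baseline by the relative clearance: 71.3 / 0.677 = 105 μmol/L.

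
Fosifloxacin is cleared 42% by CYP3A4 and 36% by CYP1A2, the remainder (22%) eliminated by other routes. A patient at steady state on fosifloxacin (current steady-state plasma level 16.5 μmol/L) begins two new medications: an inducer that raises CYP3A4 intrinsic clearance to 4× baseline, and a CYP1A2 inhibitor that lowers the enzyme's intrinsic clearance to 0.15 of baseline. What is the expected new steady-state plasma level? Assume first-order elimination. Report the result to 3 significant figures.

CYP3A4: 0.42 × 4 = 1.68
CYP1A2: 0.36 × 0.15 = 0.054
Other: 0.22 (unchanged)
Relative clearance = 1.68 + 0.054 + 0.22 = 1.954.
Dividing the baseline by the relative clearance: 16.5 / 1.954 = 8.44 μmol/L.

8.44 μmol/L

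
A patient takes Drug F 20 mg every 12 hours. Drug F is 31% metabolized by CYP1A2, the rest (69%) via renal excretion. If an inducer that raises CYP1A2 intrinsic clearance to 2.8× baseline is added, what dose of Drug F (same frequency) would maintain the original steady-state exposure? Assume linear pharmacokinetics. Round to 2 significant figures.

The CYP1A2 pathway (31% of clearance) rises to 2.8× activity: 0.31 × 2.8 = 0.868.
The remaining 69% of clearance is unaffected.
CL_new/CL_old = 0.868 + 0.69 = 1.558.
Css,avg = (dose rate)/CL, so holding Css fixed requires dose ∝ CL: 20 × 1.558 = 31 mg.

31 mg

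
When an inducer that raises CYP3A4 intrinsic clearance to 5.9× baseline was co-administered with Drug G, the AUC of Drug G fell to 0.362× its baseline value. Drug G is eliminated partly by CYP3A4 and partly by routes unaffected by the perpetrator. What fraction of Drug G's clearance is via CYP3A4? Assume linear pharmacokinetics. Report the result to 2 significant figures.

CL'/CL = 1 / 0.362 = 2.762
5.9·fm + (1 − fm) = 2.762
fm = (2.762 − 1) / (5.9 − 1) = 0.36

0.36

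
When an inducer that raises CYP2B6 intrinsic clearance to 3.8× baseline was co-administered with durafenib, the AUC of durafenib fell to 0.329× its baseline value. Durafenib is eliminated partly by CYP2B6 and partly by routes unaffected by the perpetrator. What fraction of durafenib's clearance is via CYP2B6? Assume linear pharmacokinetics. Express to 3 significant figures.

0.728

Let fm be the CYP2B6 fraction. New clearance relative to baseline = fm × 3.8 + (1 − fm).
AUC ratio = 1 / (new CL fraction), so new CL fraction = 1 / 0.329 = 3.04.
fm × 3.8 + 1 − fm = 3.04  ⇒  fm × (3.8 − 1) = 2.04  ⇒  fm = 0.728.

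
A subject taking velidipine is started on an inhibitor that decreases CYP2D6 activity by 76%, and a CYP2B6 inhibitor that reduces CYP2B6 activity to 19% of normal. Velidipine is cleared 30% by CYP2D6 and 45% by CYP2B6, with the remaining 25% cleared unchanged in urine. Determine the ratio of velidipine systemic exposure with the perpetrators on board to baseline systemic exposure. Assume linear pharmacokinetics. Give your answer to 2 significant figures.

CYP2D6: 0.3 × 0.24 = 0.072
CYP2B6: 0.45 × 0.19 = 0.0855
Other: 0.25 (unchanged)
Relative clearance = 0.072 + 0.0855 + 0.25 = 0.4075.
Systemic exposure ∝ 1/CL: fold-change = 1 / 0.4075 = 2.5.

2.5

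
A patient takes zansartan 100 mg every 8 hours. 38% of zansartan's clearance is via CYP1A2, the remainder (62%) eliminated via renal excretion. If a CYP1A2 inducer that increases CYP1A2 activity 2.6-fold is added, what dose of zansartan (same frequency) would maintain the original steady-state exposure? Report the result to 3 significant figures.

161 mg

The CYP1A2 pathway (38% of clearance) is boosted to 2.6× activity: 0.38 × 2.6 = 0.988.
Non-CYP routes (62%) are unchanged.
CL_new/CL_old = 0.988 + 0.62 = 1.608.
Exposure is unchanged when dose changes in proportion to clearance. New dose = 100 mg × 1.608 = 161 mg.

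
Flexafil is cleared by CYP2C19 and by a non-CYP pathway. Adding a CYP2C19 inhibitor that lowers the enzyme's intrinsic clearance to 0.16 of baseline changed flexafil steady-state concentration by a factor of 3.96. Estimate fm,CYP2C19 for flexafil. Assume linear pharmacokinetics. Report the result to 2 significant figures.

0.89

Call the CYP2C19 fraction fm. After the interaction, CL_new/CL_old = fm × 0.16 + (1 − fm).
Steady-state concentration ratio = 1 / (new CL fraction), so new CL fraction = 1 / 3.96 = 0.2525.
fm × 0.16 + 1 − fm = 0.2525  ⇒  fm × (0.16 − 1) = −0.7475  ⇒  fm = 0.89.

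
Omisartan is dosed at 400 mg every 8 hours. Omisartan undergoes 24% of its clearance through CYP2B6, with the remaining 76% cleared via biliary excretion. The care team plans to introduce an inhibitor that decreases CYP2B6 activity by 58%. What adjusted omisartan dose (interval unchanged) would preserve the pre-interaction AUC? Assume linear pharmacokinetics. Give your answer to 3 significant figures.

The CYP2B6 pathway (24% of clearance) falls to 0.42× activity: 0.24 × 0.42 = 0.1008.
Non-CYP routes (76%) are unchanged.
Relative clearance = 0.1008 + 0.76 = 0.8608.
To maintain the same steady-state level, dose must scale with clearance: new dose = 400 × 0.8608 = 344 mg.

344 mg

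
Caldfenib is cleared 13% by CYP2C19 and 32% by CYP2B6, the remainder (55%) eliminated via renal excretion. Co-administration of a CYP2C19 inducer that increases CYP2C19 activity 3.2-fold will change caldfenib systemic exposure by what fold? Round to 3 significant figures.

0.778

The CYP2C19 pathway (13% of clearance) rises to 3.2× activity: 0.13 × 3.2 = 0.416.
CYP2B6 (32%) and the residual 55% are unaffected.
New clearance relative to baseline: 0.416 + 0.32 + 0.55 = 1.286.
Since systemic exposure ∝ 1/CL, the ratio is 1 / 1.286 = 0.778.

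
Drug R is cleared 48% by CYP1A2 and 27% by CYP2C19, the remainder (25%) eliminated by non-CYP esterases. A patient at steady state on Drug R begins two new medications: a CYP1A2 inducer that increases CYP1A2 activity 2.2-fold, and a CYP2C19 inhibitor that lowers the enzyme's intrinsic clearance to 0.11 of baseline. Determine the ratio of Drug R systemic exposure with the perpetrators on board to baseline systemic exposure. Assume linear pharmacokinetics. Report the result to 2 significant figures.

0.75

The CYP1A2 pathway (48% of clearance) increases to 2.2× activity: 0.48 × 2.2 = 1.056.
The CYP2C19 pathway (27% of clearance) drops to 0.11× activity: 0.27 × 0.11 = 0.0297.
Non-CYP routes (25%) are unchanged.
Relative clearance = 1.056 + 0.0297 + 0.25 = 1.3357.
Net systemic exposure ratio = 1 / 1.3357 = 0.75.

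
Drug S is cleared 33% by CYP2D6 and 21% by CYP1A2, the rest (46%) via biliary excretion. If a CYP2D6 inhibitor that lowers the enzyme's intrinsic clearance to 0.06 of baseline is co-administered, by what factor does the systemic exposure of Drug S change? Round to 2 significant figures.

The CYP2D6 pathway (33% of clearance) falls to 0.06× activity: 0.33 × 0.06 = 0.0198.
CYP1A2 (21%) and the residual 46% are unaffected.
New clearance relative to baseline: 0.0198 + 0.21 + 0.46 = 0.6898.
Systemic exposure ratio = CL_old/CL_new = 1 / 0.6898 = 1.4.

1.4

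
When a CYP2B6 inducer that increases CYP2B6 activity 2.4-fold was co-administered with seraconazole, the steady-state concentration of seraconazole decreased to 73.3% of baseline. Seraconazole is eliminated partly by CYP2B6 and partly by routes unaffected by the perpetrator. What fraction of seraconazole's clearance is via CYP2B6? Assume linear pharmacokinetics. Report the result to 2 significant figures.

0.26

Let x = fm,CYP2B6. Because steady-state concentration ∝ 1/CL, relative clearance rose to 1/0.733 = 1.364.
Setting x·2.4 + (1 − x) = 1.364 and solving: x = (1.364 − 1)/(2.4 − 1) = 0.26.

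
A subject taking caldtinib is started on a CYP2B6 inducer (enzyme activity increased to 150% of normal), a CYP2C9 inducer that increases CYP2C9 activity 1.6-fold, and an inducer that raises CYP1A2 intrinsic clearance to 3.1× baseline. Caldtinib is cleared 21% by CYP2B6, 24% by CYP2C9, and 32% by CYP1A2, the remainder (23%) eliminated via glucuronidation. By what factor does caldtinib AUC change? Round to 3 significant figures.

0.521

The CYP2B6 pathway (21% of clearance) is boosted to 1.5× activity: 0.21 × 1.5 = 0.315.
The CYP2C9 pathway (24% of clearance) increases to 1.6× activity: 0.24 × 1.6 = 0.384.
The CYP1A2 pathway (32% of clearance) rises to 3.1× activity: 0.32 × 3.1 = 0.992.
Non-CYP routes (23%) are unchanged.
New clearance relative to baseline: 0.315 + 0.384 + 0.992 + 0.23 = 1.921.
Because AUC varies inversely with clearance, the combined effect is 1 / 1.921 = 0.521.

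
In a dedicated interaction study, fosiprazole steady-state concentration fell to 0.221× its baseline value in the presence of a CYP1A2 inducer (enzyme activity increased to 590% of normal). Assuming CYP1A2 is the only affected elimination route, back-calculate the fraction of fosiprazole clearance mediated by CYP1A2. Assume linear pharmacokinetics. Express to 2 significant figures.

0.72

Call the CYP1A2 fraction fm. After the interaction, CL_new/CL_old = fm × 5.9 + (1 − fm).
Steady-state concentration ratio = 1 / (new CL fraction), so new CL fraction = 1 / 0.221 = 4.525.
fm × 5.9 + 1 − fm = 4.525  ⇒  fm × (5.9 − 1) = 3.525  ⇒  fm = 0.72.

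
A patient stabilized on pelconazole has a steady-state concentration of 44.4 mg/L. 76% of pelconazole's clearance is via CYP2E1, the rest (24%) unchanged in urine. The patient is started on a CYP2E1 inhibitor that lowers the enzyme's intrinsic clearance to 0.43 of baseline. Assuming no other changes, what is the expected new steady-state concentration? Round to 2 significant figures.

The CYP2E1 pathway (76% of clearance) is reduced to 0.43× activity: 0.76 × 0.43 = 0.3268.
Non-CYP routes (24%) are unchanged.
CL_new/CL_old = 0.3268 + 0.24 = 0.5668.
With dosing unchanged, steady-state concentration scales as 1/CL: 44.4 / 0.5668 = 78 mg/L.

78 mg/L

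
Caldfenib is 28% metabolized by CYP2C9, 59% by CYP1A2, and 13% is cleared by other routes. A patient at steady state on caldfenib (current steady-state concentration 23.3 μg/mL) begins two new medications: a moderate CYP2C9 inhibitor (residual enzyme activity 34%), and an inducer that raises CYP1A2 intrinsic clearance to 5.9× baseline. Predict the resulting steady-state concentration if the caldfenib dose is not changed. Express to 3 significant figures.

The CYP2C9 pathway (28% of clearance) is reduced to 0.34× activity: 0.28 × 0.34 = 0.0952.
The CYP1A2 pathway (59% of clearance) is boosted to 5.9× activity: 0.59 × 5.9 = 3.481.
The remaining 13% of clearance is unaffected.
New clearance relative to baseline: 0.0952 + 3.481 + 0.13 = 3.7062.
Steady-state concentration ∝ 1/CL: new value = 23.3 / 3.7062 = 6.29 μg/mL.

6.29 μg/mL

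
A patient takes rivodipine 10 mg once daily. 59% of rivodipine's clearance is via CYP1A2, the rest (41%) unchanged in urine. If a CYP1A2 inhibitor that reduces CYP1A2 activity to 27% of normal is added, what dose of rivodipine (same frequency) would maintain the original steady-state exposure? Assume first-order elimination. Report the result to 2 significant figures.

The CYP1A2 pathway (59% of clearance) is reduced to 0.27× activity: 0.59 × 0.27 = 0.1593.
Non-CYP routes (41%) are unchanged.
CL_new/CL_old = 0.1593 + 0.41 = 0.5693.
Exposure is unchanged when dose changes in proportion to clearance. New dose = 10 mg × 0.5693 = 5.7 mg.

5.7 mg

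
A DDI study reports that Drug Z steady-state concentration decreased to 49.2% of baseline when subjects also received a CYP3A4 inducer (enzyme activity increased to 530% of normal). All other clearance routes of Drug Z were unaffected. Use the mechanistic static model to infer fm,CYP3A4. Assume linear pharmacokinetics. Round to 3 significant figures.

CL'/CL = 1 / 0.492 = 2.033
5.3·fm + (1 − fm) = 2.033
fm = (2.033 − 1) / (5.3 − 1) = 0.240

0.240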